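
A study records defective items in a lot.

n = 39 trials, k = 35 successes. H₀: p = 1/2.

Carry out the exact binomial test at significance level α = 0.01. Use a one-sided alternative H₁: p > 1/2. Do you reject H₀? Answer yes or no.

Exact binomial: n=39, k=35, p₀=1/2=0.5000
P(X≥35) from Σ C(n,i)·p₀^i·(1−p₀)^(n−i)
p-value (one-sided, H₁ greater) = 0.00000
At α=0.01: p < α → reject H₀

reject H₀: yes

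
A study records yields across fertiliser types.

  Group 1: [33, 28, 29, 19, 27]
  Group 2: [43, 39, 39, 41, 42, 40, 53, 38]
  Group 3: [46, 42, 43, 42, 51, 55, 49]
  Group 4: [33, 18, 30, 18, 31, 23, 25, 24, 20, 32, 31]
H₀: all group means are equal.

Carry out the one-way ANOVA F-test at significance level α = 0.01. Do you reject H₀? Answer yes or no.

reject H₀: yes

Group means [27.20, 41.88, 46.86, 25.91], grand mean 34.968
SSB = Σnᵢ(x̄ᵢ−x̄)² = 2575.527; SSW = ΣΣ(x−x̄ᵢ)² = 745.441
MSB = 2575.527/3 = 858.5088; MSW = 745.441/27 = 27.6089
F = MSB/MSW = 31.0953
df = (3, 27)
p-value (upper-tail) = 0.00000
At α=0.01: p < α → reject H₀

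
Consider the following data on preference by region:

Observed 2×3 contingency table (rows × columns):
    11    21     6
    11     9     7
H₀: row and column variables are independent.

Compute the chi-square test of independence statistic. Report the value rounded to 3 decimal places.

Row totals [38, 27], col totals [22, 30, 13], n=65
χ² = (11−12.86)²/12.86 + (21−17.54)²/17.54 + (6−7.60)²/7.60 + (11−9.14)²/9.14 + (9−12.46)²/12.46 + (7−5.40)²/5.40 = 3.1043
df = 2

test statistic = 3.104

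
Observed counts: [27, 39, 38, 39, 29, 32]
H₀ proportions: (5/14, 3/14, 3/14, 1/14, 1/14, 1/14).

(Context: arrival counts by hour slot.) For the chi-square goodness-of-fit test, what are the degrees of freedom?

degrees of freedom = 5

df = k − 1 = 6 − 1 = 5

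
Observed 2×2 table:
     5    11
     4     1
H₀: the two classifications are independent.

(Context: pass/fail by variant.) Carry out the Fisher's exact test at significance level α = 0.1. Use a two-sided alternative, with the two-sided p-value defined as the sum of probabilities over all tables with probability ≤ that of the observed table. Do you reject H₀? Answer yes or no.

Margins: r₁=16, r₂=5, c₁=9, c₂=12, n=21
p_obs = C(16,5)·C(5,4)/C(21,9); sum pmf over tables with pmf ≤ p_obs
p-value (two-sided) = 0.11942
At α=0.1: p ≥ α → fail to reject H₀

reject H₀: no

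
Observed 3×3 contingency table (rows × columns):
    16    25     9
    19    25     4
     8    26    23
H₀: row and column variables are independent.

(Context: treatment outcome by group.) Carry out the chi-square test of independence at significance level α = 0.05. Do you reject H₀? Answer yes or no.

reject H₀: yes

Row totals [50, 48, 57], col totals [43, 76, 36], n=155
χ² = (16−13.87)²/13.87 + (25−24.52)²/24.52 + (9−11.61)²/11.61 + (19−13.32)²/13.32 + (25−23.54)²/23.54 + (4−11.15)²/11.15 + (8−15.81)²/15.81 + (26−27.95)²/27.95 + (23−13.24)²/13.24 = 19.2184
df = 4
p-value (upper-tail) = 0.00071
At α=0.05: p < α → reject H₀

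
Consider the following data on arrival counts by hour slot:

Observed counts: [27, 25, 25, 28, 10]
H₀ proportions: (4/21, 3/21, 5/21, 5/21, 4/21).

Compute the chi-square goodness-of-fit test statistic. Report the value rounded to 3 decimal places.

n = 115; E_i = n·p_i = [21.90, 16.43, 27.38, 27.38, 21.90]
χ² = (27−21.90)²/21.90 + (25−16.43)²/16.43 + (25−27.38)²/27.38 + (28−27.38)²/27.38 + (10−21.90)²/21.90 = 12.3483
df = 4

test statistic = 12.348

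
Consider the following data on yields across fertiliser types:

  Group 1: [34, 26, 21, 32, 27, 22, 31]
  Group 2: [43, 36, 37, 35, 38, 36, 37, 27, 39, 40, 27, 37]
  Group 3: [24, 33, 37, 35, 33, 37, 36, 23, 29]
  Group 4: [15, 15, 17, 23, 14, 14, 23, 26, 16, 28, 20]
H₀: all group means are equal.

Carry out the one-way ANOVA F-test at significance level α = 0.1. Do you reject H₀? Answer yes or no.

reject H₀: yes

Group means [27.57, 36.00, 31.89, 19.18], grand mean 28.795
SSB = Σnᵢ(x̄ᵢ−x̄)² = 1736.119; SSW = ΣΣ(x−x̄ᵢ)² = 882.240
MSB = 1736.119/3 = 578.7065; MSW = 882.240/35 = 25.2068
F = MSB/MSW = 22.9583
df = (3, 35)
p-value (upper-tail) = 0.00000
At α=0.1: p < α → reject H₀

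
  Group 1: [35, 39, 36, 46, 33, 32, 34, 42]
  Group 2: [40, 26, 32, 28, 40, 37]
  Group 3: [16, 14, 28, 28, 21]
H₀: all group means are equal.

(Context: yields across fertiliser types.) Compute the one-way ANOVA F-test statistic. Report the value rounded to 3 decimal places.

Group means [37.12, 33.83, 21.40], grand mean 31.947
SSB = Σnᵢ(x̄ᵢ−x̄)² = 792.039; SSW = ΣΣ(x−x̄ᵢ)² = 520.908
MSB = 792.039/2 = 396.0195; MSW = 520.908/16 = 32.5568
F = MSB/MSW = 12.1640
df = (2, 16)

test statistic = 12.164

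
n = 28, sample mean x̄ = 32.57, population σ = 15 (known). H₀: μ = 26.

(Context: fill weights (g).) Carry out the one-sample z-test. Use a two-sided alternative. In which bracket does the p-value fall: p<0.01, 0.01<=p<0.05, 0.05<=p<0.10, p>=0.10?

SE = σ/√n = 15/√28 = 2.8347
z = (x̄−μ₀)/SE = (32.57−26)/2.8347 = 2.3177
p-value (two-sided) = 0.02047
→ bracket: 0.01<=p<0.05

p-value bracket: 0.01<=p<0.05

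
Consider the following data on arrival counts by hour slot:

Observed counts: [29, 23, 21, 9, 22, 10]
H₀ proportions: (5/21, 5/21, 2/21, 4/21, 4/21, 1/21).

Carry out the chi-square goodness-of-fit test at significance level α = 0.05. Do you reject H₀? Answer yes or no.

reject H₀: yes

n = 114; E_i = n·p_i = [27.14, 27.14, 10.86, 21.71, 21.71, 5.43]
χ² = (29−27.14)²/27.14 + (23−27.14)²/27.14 + (21−10.86)²/10.86 + (9−21.71)²/21.71 + (22−21.71)²/21.71 + (10−5.43)²/5.43 = 21.5329
df = 5
p-value (upper-tail) = 0.00064
At α=0.05: p < α → reject H₀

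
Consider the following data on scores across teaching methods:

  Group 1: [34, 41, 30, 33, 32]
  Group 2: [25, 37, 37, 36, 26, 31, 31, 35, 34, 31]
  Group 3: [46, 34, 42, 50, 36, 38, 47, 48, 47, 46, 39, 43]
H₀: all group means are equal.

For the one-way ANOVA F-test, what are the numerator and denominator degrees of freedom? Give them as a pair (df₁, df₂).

k = 3 groups, N = 27 total
df = (k−1, N−k) = (3−1, 27−3) = (2, 24)

degrees of freedom = [2, 24]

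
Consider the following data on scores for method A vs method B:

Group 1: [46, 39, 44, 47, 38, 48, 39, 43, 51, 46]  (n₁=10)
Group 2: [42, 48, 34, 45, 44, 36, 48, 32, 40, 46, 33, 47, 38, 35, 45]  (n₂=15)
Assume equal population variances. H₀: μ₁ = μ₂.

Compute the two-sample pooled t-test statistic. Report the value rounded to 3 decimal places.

test statistic = 1.508

x̄₁=44.100, s₁=4.332, n₁=10
x̄₂=40.867, s₂=5.768, n₂=15
s_p² = [9·4.332² + 14·5.768²]/23 = 27.5928
SE = √(s_p²·(1/10+1/15)) = 2.1445
t = (44.100−40.867)/2.1445 = 1.5077
df = 23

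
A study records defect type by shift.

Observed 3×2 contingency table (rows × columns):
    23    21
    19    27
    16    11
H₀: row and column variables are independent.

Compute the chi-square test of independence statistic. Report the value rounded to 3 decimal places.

test statistic = 2.400

Row totals [44, 46, 27], col totals [58, 59], n=117
χ² = (23−21.81)²/21.81 + (21−22.19)²/22.19 + (19−22.80)²/22.80 + (27−23.20)²/23.20 + (16−13.38)²/13.38 + (11−13.62)²/13.62 = 2.3998
df = 2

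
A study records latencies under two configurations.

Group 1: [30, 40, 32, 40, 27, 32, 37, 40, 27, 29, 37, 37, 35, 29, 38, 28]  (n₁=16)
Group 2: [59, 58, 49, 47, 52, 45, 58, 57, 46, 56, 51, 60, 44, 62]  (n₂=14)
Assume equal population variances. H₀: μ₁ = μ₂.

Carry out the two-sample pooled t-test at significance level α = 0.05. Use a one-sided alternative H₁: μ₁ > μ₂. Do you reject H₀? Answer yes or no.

reject H₀: no

x̄₁=33.625, s₁=4.884, n₁=16
x̄₂=53.143, s₂=6.150, n₂=14
s_p² = [15·4.884² + 13·6.150²]/28 = 30.3380
SE = √(s_p²·(1/16+1/14)) = 2.0157
t = (33.625−53.143)/2.0157 = -9.6828
df = 28
p-value (one-sided, H₁ greater) = 1.00000
At α=0.05: p ≥ α → fail to reject H₀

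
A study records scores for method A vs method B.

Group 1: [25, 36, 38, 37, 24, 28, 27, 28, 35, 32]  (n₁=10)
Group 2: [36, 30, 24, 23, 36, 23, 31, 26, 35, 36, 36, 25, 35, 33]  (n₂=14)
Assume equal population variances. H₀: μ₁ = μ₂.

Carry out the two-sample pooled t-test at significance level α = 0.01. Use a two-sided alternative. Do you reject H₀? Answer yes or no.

reject H₀: no

x̄₁=31.000, s₁=5.228, n₁=10
x̄₂=30.643, s₂=5.358, n₂=14
s_p² = [9·5.228² + 13·5.358²]/22 = 28.1461
SE = √(s_p²·(1/10+1/14)) = 2.1966
t = (31.000−30.643)/2.1966 = 0.1626
df = 22
p-value (two-sided) = 0.87233
At α=0.01: p ≥ α → fail to reject H₀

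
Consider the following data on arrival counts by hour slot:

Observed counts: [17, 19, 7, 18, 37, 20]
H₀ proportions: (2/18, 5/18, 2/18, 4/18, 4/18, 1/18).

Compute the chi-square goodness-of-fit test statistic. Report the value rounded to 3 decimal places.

test statistic = 44.374

n = 118; E_i = n·p_i = [13.11, 32.78, 13.11, 26.22, 26.22, 6.56]
χ² = (17−13.11)²/13.11 + (19−32.78)²/32.78 + (7−13.11)²/13.11 + (18−26.22)²/26.22 + (37−26.22)²/26.22 + (20−6.56)²/6.56 = 44.3737
df = 5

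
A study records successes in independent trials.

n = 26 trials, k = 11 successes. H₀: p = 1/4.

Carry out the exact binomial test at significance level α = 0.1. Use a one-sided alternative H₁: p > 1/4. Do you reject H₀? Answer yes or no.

reject H₀: yes

Exact binomial: n=26, k=11, p₀=1/4=0.2500
P(X≥11) from Σ C(n,i)·p₀^i·(1−p₀)^(n−i)
p-value (one-sided, H₁ greater) = 0.04008
At α=0.1: p < α → reject H₀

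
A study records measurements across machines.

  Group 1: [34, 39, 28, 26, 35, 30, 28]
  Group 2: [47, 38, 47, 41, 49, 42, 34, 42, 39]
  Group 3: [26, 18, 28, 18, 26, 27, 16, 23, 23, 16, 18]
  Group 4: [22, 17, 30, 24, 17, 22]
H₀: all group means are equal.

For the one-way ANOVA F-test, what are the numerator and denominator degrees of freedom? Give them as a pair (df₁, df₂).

degrees of freedom = [3, 29]

k = 4 groups, N = 33 total
df = (k−1, N−k) = (4−1, 33−4) = (3, 29)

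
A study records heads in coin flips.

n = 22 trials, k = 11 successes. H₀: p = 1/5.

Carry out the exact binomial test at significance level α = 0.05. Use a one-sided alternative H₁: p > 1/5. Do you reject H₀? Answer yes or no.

reject H₀: yes

Exact binomial: n=22, k=11, p₀=1/5=0.2000
P(X≥11) from Σ C(n,i)·p₀^i·(1−p₀)^(n−i)
p-value (one-sided, H₁ greater) = 0.00159
At α=0.05: p < α → reject H₀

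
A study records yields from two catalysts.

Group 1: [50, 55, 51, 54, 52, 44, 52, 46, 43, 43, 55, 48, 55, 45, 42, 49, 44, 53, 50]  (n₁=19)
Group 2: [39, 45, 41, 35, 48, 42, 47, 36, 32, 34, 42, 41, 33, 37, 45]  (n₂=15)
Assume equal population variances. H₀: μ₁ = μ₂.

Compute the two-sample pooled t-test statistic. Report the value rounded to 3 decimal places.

test statistic = 5.530

x̄₁=49.000, s₁=4.534, n₁=19
x̄₂=39.800, s₂=5.158, n₂=15
s_p² = [18·4.534² + 14·5.158²]/32 = 23.2000
SE = √(s_p²·(1/19+1/15)) = 1.6636
t = (49.000−39.800)/1.6636 = 5.5300
df = 32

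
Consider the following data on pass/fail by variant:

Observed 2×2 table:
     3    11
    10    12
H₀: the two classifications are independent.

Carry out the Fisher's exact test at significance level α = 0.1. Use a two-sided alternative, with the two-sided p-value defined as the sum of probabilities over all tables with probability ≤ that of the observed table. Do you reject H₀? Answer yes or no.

Margins: r₁=14, r₂=22, c₁=13, c₂=23, n=36
p_obs = C(14,3)·C(22,10)/C(36,13); sum pmf over tables with pmf ≤ p_obs
p-value (two-sided) = 0.17504
At α=0.1: p ≥ α → fail to reject H₀

reject H₀: no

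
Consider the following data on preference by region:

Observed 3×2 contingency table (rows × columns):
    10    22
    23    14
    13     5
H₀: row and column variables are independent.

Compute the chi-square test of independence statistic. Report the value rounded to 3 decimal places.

test statistic = 9.990

Row totals [32, 37, 18], col totals [46, 41], n=87
χ² = (10−16.92)²/16.92 + (22−15.08)²/15.08 + (23−19.56)²/19.56 + (14−17.44)²/17.44 + (13−9.52)²/9.52 + (5−8.48)²/8.48 = 9.9904
df = 2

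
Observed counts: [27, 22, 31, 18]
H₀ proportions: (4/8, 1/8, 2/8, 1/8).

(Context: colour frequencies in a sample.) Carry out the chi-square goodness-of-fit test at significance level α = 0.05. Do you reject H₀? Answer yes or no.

reject H₀: yes

n = 98; E_i = n·p_i = [49.00, 12.25, 24.50, 12.25]
χ² = (27−49.00)²/49.00 + (22−12.25)²/12.25 + (31−24.50)²/24.50 + (18−12.25)²/12.25 = 22.0612
df = 3
p-value (upper-tail) = 0.00006
At α=0.05: p < α → reject H₀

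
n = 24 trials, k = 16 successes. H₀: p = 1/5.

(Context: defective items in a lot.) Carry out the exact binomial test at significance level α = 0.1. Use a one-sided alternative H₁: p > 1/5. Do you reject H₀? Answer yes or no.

reject H₀: yes

Exact binomial: n=24, k=16, p₀=1/5=0.2000
P(X≥16) from Σ C(n,i)·p₀^i·(1−p₀)^(n−i)
p-value (one-sided, H₁ greater) = 0.00000
At α=0.1: p < α → reject H₀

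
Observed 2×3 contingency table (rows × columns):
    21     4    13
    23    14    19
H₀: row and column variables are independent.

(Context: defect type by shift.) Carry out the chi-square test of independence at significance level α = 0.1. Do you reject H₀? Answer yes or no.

reject H₀: no

Row totals [38, 56], col totals [44, 18, 32], n=94
χ² = (21−17.79)²/17.79 + (4−7.28)²/7.28 + (13−12.94)²/12.94 + (23−26.21)²/26.21 + (14−10.72)²/10.72 + (19−19.06)²/19.06 = 3.4512
df = 2
p-value (upper-tail) = 0.17807
At α=0.1: p ≥ α → fail to reject H₀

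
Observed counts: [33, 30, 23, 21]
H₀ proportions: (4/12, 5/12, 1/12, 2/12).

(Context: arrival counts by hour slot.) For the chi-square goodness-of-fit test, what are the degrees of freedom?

df = k − 1 = 4 − 1 = 3

degrees of freedom = 3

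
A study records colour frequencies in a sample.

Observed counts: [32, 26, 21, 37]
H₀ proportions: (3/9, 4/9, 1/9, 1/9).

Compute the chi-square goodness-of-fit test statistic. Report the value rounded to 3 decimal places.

test statistic = 64.026

n = 116; E_i = n·p_i = [38.67, 51.56, 12.89, 12.89]
χ² = (32−38.67)²/38.67 + (26−51.56)²/51.56 + (21−12.89)²/12.89 + (37−12.89)²/12.89 = 64.0259
df = 3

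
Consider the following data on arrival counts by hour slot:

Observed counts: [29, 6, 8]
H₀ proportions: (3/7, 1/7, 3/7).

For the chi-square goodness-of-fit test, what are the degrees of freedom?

degrees of freedom = 2

df = k − 1 = 3 − 1 = 2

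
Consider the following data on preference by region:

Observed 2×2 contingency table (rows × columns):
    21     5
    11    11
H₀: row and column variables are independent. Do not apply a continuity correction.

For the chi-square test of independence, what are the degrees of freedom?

degrees of freedom = 1

df = (r−1)(c−1) = (2−1)·(2−1) = 1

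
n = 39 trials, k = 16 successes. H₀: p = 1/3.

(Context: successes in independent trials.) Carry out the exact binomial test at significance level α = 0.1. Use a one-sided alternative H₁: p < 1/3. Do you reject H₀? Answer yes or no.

reject H₀: no

Exact binomial: n=39, k=16, p₀=1/3=0.3333
P(X≤16) from Σ C(n,i)·p₀^i·(1−p₀)^(n−i)
p-value (one-sided, H₁ less) = 0.88159
At α=0.1: p ≥ α → fail to reject H₀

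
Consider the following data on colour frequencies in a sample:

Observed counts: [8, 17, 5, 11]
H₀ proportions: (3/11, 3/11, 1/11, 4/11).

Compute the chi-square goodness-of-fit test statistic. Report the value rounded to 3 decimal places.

n = 41; E_i = n·p_i = [11.18, 11.18, 3.73, 14.91]
χ² = (8−11.18)²/11.18 + (17−11.18)²/11.18 + (5−3.73)²/3.73 + (11−14.91)²/14.91 = 5.3923
df = 3

test statistic = 5.392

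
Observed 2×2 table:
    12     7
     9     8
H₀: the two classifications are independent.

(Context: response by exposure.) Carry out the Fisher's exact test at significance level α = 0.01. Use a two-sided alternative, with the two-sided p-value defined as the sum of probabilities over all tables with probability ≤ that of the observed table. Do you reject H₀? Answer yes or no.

reject H₀: no

Margins: r₁=19, r₂=17, c₁=21, c₂=15, n=36
p_obs = C(19,12)·C(17,9)/C(36,21); sum pmf over tables with pmf ≤ p_obs
p-value (two-sided) = 0.73600
At α=0.01: p ≥ α → fail to reject H₀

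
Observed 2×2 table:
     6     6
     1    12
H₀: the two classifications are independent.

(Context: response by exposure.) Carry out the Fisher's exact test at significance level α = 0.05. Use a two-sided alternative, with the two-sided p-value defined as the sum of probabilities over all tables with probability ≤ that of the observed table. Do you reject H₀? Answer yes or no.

reject H₀: yes

Margins: r₁=12, r₂=13, c₁=7, c₂=18, n=25
p_obs = C(12,6)·C(13,1)/C(25,7); sum pmf over tables with pmf ≤ p_obs
p-value (two-sided) = 0.03021
At α=0.05: p < α → reject H₀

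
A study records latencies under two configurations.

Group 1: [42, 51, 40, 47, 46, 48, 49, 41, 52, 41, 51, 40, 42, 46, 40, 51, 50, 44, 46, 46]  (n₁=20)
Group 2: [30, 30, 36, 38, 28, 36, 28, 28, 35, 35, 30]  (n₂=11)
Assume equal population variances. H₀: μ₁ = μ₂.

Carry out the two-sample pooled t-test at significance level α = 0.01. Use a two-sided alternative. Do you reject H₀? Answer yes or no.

reject H₀: yes

x̄₁=45.650, s₁=4.184, n₁=20
x̄₂=32.182, s₂=3.816, n₂=11
s_p² = [19·4.184² + 10·3.816²]/29 = 16.4892
SE = √(s_p²·(1/20+1/11)) = 1.5243
t = (45.650−32.182)/1.5243 = 8.8357
df = 29
p-value (two-sided) = 0.00000
At α=0.01: p < α → reject H₀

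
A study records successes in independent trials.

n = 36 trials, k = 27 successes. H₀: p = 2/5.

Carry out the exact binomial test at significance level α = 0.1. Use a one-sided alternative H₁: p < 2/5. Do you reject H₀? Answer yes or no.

Exact binomial: n=36, k=27, p₀=2/5=0.4000
P(X≤27) from Σ C(n,i)·p₀^i·(1−p₀)^(n−i)
p-value (one-sided, H₁ less) = 1.00000
At α=0.1: p ≥ α → fail to reject H₀

reject H₀: no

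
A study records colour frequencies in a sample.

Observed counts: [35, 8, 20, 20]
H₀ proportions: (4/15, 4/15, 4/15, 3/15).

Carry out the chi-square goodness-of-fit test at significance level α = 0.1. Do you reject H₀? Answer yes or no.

reject H₀: yes

n = 83; E_i = n·p_i = [22.13, 22.13, 22.13, 16.60]
χ² = (35−22.13)²/22.13 + (8−22.13)²/22.13 + (20−22.13)²/22.13 + (20−16.60)²/16.60 = 17.4066
df = 3
p-value (upper-tail) = 0.00058
At α=0.1: p < α → reject H₀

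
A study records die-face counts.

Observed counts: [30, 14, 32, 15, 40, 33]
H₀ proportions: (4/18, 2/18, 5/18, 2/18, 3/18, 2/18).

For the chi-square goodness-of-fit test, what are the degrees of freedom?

df = k − 1 = 6 − 1 = 5

degrees of freedom = 5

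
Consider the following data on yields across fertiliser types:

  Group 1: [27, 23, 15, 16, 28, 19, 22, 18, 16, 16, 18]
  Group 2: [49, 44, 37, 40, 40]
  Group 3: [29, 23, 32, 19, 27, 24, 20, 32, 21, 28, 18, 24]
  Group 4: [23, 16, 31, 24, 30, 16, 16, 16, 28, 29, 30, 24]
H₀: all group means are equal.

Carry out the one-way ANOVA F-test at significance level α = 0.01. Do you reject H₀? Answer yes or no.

reject H₀: yes

Group means [19.82, 42.00, 24.75, 23.58], grand mean 25.200
SSB = Σnᵢ(x̄ᵢ−x̄)² = 1763.597; SSW = ΣΣ(x−x̄ᵢ)² = 968.803
MSB = 1763.597/3 = 587.8657; MSW = 968.803/36 = 26.9112
F = MSB/MSW = 21.8447
df = (3, 36)
p-value (upper-tail) = 0.00000
At α=0.01: p < α → reject H₀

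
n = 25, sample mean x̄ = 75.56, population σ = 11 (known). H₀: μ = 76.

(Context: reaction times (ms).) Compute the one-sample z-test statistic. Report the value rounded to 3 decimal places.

SE = σ/√n = 11/√25 = 2.2000
z = (x̄−μ₀)/SE = (75.56−76)/2.2000 = -0.2000

test statistic = -0.200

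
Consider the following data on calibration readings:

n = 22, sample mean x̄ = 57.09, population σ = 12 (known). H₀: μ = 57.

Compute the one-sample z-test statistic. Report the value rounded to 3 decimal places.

SE = σ/√n = 12/√22 = 2.5584
z = (x̄−μ₀)/SE = (57.09−57)/2.5584 = 0.0352

test statistic = 0.035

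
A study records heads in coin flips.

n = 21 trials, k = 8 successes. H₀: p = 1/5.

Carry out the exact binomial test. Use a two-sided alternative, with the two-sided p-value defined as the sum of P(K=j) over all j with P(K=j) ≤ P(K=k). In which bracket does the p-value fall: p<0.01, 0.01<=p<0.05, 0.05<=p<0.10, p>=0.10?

Exact binomial: n=21, k=8, p₀=1/5=0.2000
P(X=j) = C(n,j)·p₀^j·(1−p₀)^(n−j); p = Σ P(X=j) over j with P(X=j) ≤ P(X=8)
p-value (two-sided) = 0.05228
→ bracket: 0.05<=p<0.10

p-value bracket: 0.05<=p<0.10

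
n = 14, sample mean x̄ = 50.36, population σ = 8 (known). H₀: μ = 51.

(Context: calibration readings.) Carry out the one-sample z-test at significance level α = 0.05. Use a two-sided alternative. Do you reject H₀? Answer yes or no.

SE = σ/√n = 8/√14 = 2.1381
z = (x̄−μ₀)/SE = (50.36−51)/2.1381 = -0.2993
p-value (two-sided) = 0.76469
At α=0.05: p ≥ α → fail to reject H₀

reject H₀: no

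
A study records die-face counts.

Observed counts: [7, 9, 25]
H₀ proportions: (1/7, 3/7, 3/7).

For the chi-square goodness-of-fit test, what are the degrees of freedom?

df = k − 1 = 3 − 1 = 2

degrees of freedom = 2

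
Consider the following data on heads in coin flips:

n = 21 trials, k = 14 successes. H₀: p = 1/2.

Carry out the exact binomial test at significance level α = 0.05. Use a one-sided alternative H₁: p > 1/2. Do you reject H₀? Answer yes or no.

Exact binomial: n=21, k=14, p₀=1/2=0.5000
P(X≥14) from Σ C(n,i)·p₀^i·(1−p₀)^(n−i)
p-value (one-sided, H₁ greater) = 0.09462
At α=0.05: p ≥ α → fail to reject H₀

reject H₀: no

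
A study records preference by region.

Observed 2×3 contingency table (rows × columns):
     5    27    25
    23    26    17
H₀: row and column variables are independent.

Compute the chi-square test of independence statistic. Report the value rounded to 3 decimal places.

Row totals [57, 66], col totals [28, 53, 42], n=123
χ² = (5−12.98)²/12.98 + (27−24.56)²/24.56 + (25−19.46)²/19.46 + (23−15.02)²/15.02 + (26−28.44)²/28.44 + (17−22.54)²/22.54 = 12.5226
df = 2

test statistic = 12.523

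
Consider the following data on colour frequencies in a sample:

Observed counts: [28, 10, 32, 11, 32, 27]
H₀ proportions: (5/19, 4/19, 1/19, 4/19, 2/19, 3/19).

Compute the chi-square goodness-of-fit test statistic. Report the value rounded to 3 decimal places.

n = 140; E_i = n·p_i = [36.84, 29.47, 7.37, 29.47, 14.74, 22.11]
χ² = (28−36.84)²/36.84 + (10−29.47)²/29.47 + (32−7.37)²/7.37 + (11−29.47)²/29.47 + (32−14.74)²/14.74 + (27−22.11)²/22.11 = 130.2139
df = 5

test statistic = 130.214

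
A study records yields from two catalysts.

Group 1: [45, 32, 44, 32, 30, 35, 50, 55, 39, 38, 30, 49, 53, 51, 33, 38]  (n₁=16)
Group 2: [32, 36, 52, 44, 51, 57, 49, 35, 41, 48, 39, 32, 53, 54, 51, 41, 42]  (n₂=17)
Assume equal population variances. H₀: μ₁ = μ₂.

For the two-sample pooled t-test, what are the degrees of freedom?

degrees of freedom = 31

df = n₁ + n₂ − 2 = 16 + 17 − 2 = 31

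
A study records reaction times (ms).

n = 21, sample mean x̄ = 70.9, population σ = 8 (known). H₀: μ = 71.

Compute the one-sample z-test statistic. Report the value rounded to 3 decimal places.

test statistic = -0.057

SE = σ/√n = 8/√21 = 1.7457
z = (x̄−μ₀)/SE = (70.9−71)/1.7457 = -0.0573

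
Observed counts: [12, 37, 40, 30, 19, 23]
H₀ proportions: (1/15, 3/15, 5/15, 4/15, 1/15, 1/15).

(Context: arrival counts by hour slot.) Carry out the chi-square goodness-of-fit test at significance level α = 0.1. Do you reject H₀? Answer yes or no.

reject H₀: yes

n = 161; E_i = n·p_i = [10.73, 32.20, 53.67, 42.93, 10.73, 10.73]
χ² = (12−10.73)²/10.73 + (37−32.20)²/32.20 + (40−53.67)²/53.67 + (30−42.93)²/42.93 + (19−10.73)²/10.73 + (23−10.73)²/10.73 = 28.6273
df = 5
p-value (upper-tail) = 0.00003
At α=0.1: p < α → reject H₀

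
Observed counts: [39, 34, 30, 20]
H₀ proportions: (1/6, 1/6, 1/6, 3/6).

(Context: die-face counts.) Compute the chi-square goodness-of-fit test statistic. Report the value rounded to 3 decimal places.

test statistic = 57.992

n = 123; E_i = n·p_i = [20.50, 20.50, 20.50, 61.50]
χ² = (39−20.50)²/20.50 + (34−20.50)²/20.50 + (30−20.50)²/20.50 + (20−61.50)²/61.50 = 57.9919
df = 3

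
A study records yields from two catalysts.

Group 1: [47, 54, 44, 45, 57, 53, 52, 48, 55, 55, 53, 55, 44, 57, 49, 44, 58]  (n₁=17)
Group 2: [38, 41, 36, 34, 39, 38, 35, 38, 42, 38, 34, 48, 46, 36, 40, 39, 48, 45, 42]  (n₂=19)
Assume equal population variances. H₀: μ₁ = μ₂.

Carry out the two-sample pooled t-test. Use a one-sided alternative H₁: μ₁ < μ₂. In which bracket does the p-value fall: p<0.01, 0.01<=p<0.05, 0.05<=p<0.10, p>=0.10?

p-value bracket: p>=0.10

x̄₁=51.176, s₁=4.990, n₁=17
x̄₂=39.842, s₂=4.375, n₂=19
s_p² = [16·4.990² + 18·4.375²]/34 = 21.8529
SE = √(s_p²·(1/17+1/19)) = 1.5606
t = (51.176−39.842)/1.5606 = 7.2626
df = 34
p-value (one-sided, H₁ less) = 1.00000
→ bracket: p>=0.10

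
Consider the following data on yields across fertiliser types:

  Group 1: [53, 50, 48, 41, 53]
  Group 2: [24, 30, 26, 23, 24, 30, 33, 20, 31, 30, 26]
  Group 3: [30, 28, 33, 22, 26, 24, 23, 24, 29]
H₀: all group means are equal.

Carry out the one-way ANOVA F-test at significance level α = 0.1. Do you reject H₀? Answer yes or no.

Group means [49.00, 27.00, 26.56], grand mean 31.240
SSB = Σnᵢ(x̄ᵢ−x̄)² = 1972.338; SSW = ΣΣ(x−x̄ᵢ)² = 370.222
MSB = 1972.338/2 = 986.1689; MSW = 370.222/22 = 16.8283
F = MSB/MSW = 58.6019
df = (2, 22)
p-value (upper-tail) = 0.00000
At α=0.1: p < α → reject H₀

reject H₀: yes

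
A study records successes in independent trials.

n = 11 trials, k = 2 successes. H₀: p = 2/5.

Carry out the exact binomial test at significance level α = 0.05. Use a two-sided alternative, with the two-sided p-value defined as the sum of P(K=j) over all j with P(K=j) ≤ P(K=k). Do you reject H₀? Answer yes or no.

Exact binomial: n=11, k=2, p₀=2/5=0.4000
P(X=j) = C(n,j)·p₀^j·(1−p₀)^(n−j); p = Σ P(X=j) over j with P(X=j) ≤ P(X=2)
p-value (two-sided) = 0.21827
At α=0.05: p ≥ α → fail to reject H₀

reject H₀: no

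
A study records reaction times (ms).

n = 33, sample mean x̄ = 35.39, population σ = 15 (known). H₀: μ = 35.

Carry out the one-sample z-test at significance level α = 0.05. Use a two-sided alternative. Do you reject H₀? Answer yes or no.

reject H₀: no

SE = σ/√n = 15/√33 = 2.6112
z = (x̄−μ₀)/SE = (35.39−35)/2.6112 = 0.1494
p-value (two-sided) = 0.88127
At α=0.05: p ≥ α → fail to reject H₀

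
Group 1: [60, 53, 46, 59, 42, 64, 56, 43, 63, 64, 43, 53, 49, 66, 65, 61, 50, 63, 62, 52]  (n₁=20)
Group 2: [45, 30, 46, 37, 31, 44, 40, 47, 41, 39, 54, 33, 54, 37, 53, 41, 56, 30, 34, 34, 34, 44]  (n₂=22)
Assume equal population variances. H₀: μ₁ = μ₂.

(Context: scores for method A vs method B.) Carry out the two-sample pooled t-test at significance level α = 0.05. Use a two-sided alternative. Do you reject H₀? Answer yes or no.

x̄₁=55.700, s₁=8.092, n₁=20
x̄₂=41.091, s₂=8.141, n₂=22
s_p² = [19·8.092² + 21·8.141²]/40 = 65.9005
SE = √(s_p²·(1/20+1/22)) = 2.5081
t = (55.700−41.091)/2.5081 = 5.8248
df = 40
p-value (two-sided) = 0.00000
At α=0.05: p < α → reject H₀

reject H₀: yes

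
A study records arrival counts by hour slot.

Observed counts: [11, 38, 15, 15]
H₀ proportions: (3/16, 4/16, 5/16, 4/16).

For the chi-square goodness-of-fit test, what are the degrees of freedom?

degrees of freedom = 3

df = k − 1 = 4 − 1 = 3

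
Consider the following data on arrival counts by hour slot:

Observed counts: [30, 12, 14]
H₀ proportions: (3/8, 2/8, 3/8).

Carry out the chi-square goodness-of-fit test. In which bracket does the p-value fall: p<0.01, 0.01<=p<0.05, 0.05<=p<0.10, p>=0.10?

p-value bracket: 0.01<=p<0.05

n = 56; E_i = n·p_i = [21.00, 14.00, 21.00]
χ² = (30−21.00)²/21.00 + (12−14.00)²/14.00 + (14−21.00)²/21.00 = 6.4762
df = 2
p-value (upper-tail) = 0.03924
→ bracket: 0.01<=p<0.05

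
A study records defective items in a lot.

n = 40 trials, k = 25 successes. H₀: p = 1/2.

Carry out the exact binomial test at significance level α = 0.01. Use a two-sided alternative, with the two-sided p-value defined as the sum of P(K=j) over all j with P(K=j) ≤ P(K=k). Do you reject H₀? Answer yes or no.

Exact binomial: n=40, k=25, p₀=1/2=0.5000
P(X=j) = C(n,j)·p₀^j·(1−p₀)^(n−j); p = Σ P(X=j) over j with P(X=j) ≤ P(X=25)
p-value (two-sided) = 0.15386
At α=0.01: p ≥ α → fail to reject H₀

reject H₀: no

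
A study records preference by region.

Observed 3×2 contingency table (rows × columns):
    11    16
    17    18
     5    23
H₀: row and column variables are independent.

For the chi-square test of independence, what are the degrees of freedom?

degrees of freedom = 2

df = (r−1)(c−1) = (3−1)·(2−1) = 2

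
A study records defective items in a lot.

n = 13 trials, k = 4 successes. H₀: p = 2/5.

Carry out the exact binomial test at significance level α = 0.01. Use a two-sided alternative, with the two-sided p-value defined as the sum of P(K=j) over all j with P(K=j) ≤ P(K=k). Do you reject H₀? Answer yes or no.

reject H₀: no

Exact binomial: n=13, k=4, p₀=2/5=0.4000
P(X=j) = C(n,j)·p₀^j·(1−p₀)^(n−j); p = Σ P(X=j) over j with P(X=j) ≤ P(X=4)
p-value (two-sided) = 0.58189
At α=0.01: p ≥ α → fail to reject H₀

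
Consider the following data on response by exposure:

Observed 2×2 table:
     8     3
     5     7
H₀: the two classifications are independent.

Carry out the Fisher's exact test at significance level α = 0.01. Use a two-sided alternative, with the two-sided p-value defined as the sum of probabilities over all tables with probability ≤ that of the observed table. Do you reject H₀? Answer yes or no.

reject H₀: no

Margins: r₁=11, r₂=12, c₁=13, c₂=10, n=23
p_obs = C(11,8)·C(12,5)/C(23,13); sum pmf over tables with pmf ≤ p_obs
p-value (two-sided) = 0.21376
At α=0.01: p ≥ α → fail to reject H₀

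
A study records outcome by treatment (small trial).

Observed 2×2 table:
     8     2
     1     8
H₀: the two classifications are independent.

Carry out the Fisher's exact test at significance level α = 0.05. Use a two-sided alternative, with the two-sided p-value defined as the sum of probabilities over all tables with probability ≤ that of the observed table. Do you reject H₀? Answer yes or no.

reject H₀: yes

Margins: r₁=10, r₂=9, c₁=9, c₂=10, n=19
p_obs = C(10,8)·C(9,1)/C(19,9); sum pmf over tables with pmf ≤ p_obs
p-value (two-sided) = 0.00548
At α=0.05: p < α → reject H₀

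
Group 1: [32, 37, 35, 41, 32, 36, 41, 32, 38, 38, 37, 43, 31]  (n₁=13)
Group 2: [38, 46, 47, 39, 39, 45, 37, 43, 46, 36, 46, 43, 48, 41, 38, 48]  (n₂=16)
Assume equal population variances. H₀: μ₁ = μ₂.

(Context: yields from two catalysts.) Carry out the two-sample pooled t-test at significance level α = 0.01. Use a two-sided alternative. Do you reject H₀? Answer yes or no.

x̄₁=36.385, s₁=3.885, n₁=13
x̄₂=42.500, s₂=4.195, n₂=16
s_p² = [12·3.885² + 15·4.195²]/27 = 16.4843
SE = √(s_p²·(1/13+1/16)) = 1.5160
t = (36.385−42.500)/1.5160 = -4.0339
df = 27
p-value (two-sided) = 0.00040
At α=0.01: p < α → reject H₀

reject H₀: yes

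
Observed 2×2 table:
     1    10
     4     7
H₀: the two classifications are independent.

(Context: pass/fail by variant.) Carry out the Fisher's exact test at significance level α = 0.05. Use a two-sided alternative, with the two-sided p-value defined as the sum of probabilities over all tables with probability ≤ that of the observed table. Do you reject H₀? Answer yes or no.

reject H₀: no

Margins: r₁=11, r₂=11, c₁=5, c₂=17, n=22
p_obs = C(11,1)·C(11,4)/C(22,5); sum pmf over tables with pmf ≤ p_obs
p-value (two-sided) = 0.31078
At α=0.05: p ≥ α → fail to reject H₀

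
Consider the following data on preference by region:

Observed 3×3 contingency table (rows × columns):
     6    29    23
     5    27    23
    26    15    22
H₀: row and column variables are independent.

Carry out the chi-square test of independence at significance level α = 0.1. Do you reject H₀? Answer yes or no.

reject H₀: yes

Row totals [58, 55, 63], col totals [37, 71, 68], n=176
χ² = (6−12.19)²/12.19 + (29−23.40)²/23.40 + (23−22.41)²/22.41 + (5−11.56)²/11.56 + (27−22.19)²/22.19 + (23−21.25)²/21.25 + (26−13.24)²/13.24 + (15−25.41)²/25.41 + (22−24.34)²/24.34 = 26.1933
df = 4
p-value (upper-tail) = 0.00003
At α=0.1: p < α → reject H₀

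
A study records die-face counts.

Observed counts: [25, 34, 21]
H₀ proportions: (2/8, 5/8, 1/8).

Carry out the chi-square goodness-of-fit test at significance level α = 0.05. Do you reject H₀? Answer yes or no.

n = 80; E_i = n·p_i = [20.00, 50.00, 10.00]
χ² = (25−20.00)²/20.00 + (34−50.00)²/50.00 + (21−10.00)²/10.00 = 18.4700
df = 2
p-value (upper-tail) = 0.00010
At α=0.05: p < α → reject H₀

reject H₀: yes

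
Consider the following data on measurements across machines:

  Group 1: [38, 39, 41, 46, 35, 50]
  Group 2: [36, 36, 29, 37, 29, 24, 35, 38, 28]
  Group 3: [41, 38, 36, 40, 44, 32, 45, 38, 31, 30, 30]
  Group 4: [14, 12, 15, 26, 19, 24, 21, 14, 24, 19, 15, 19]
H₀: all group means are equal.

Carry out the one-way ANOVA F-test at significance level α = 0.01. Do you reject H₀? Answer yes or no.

reject H₀: yes

Group means [41.50, 32.44, 36.82, 18.50], grand mean 30.737
SSB = Σnᵢ(x̄ᵢ−x̄)² = 2925.010; SSW = ΣΣ(x−x̄ᵢ)² = 882.359
MSB = 2925.010/3 = 975.0033; MSW = 882.359/34 = 25.9517
F = MSB/MSW = 37.5699
df = (3, 34)
p-value (upper-tail) = 0.00000
At α=0.01: p < α → reject H₀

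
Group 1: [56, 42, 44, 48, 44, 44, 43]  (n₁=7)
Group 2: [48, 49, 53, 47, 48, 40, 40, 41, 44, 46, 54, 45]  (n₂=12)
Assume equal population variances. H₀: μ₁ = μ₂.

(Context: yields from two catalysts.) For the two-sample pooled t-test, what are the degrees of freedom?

df = n₁ + n₂ − 2 = 7 + 12 − 2 = 17

degrees of freedom = 17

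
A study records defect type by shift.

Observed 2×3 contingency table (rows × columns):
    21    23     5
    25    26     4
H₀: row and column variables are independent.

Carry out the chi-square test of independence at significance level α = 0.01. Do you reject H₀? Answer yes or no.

reject H₀: no

Row totals [49, 55], col totals [46, 49, 9], n=104
χ² = (21−21.67)²/21.67 + (23−23.09)²/23.09 + (5−4.24)²/4.24 + (25−24.33)²/24.33 + (26−25.91)²/25.91 + (4−4.76)²/4.76 = 0.2974
df = 2
p-value (upper-tail) = 0.86181
At α=0.01: p ≥ α → fail to reject H₀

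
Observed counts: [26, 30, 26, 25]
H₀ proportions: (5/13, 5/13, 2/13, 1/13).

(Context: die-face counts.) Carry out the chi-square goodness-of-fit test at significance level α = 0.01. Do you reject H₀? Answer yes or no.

n = 107; E_i = n·p_i = [41.15, 41.15, 16.46, 8.23]
χ² = (26−41.15)²/41.15 + (30−41.15)²/41.15 + (26−16.46)²/16.46 + (25−8.23)²/8.23 = 48.2953
df = 3
p-value (upper-tail) = 0.00000
At α=0.01: p < α → reject H₀

reject H₀: yes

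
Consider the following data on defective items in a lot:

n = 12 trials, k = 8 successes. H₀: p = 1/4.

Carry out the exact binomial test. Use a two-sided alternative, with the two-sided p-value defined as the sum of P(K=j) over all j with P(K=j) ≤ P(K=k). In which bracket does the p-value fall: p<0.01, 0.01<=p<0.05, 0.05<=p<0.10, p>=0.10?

p-value bracket: p<0.01

Exact binomial: n=12, k=8, p₀=1/4=0.2500
P(X=j) = C(n,j)·p₀^j·(1−p₀)^(n−j); p = Σ P(X=j) over j with P(X=j) ≤ P(X=8)
p-value (two-sided) = 0.00278
→ bracket: p<0.01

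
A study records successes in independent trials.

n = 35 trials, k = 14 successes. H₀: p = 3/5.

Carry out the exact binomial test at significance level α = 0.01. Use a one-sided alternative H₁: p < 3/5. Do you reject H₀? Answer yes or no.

reject H₀: no

Exact binomial: n=35, k=14, p₀=3/5=0.6000
P(X≤14) from Σ C(n,i)·p₀^i·(1−p₀)^(n−i)
p-value (one-sided, H₁ less) = 0.01326
At α=0.01: p ≥ α → fail to reject H₀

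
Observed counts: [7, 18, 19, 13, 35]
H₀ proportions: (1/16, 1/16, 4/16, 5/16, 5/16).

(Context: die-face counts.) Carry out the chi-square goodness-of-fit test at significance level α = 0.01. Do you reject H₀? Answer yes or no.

n = 92; E_i = n·p_i = [5.75, 5.75, 23.00, 28.75, 28.75]
χ² = (7−5.75)²/5.75 + (18−5.75)²/5.75 + (19−23.00)²/23.00 + (13−28.75)²/28.75 + (35−28.75)²/28.75 = 37.0522
df = 4
p-value (upper-tail) = 0.00000
At α=0.01: p < α → reject H₀

reject H₀: yes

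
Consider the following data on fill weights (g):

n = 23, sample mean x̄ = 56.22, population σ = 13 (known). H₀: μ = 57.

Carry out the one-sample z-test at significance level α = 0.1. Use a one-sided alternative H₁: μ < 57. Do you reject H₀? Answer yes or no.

reject H₀: no

SE = σ/√n = 13/√23 = 2.7107
z = (x̄−μ₀)/SE = (56.22−57)/2.7107 = -0.2877
p-value (one-sided, H₁ less) = 0.38677
At α=0.1: p ≥ α → fail to reject H₀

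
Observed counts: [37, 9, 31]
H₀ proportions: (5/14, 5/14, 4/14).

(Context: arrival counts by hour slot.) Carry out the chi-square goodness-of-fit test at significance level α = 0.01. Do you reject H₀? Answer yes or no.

n = 77; E_i = n·p_i = [27.50, 27.50, 22.00]
χ² = (37−27.50)²/27.50 + (9−27.50)²/27.50 + (31−22.00)²/22.00 = 19.4091
df = 2
p-value (upper-tail) = 0.00006
At α=0.01: p < α → reject H₀

reject H₀: yes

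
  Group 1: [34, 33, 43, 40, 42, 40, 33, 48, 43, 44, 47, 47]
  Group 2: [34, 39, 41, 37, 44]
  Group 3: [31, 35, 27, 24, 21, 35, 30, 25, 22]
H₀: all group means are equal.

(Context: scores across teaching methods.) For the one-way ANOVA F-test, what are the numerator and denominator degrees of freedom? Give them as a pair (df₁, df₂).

degrees of freedom = [2, 23]

k = 3 groups, N = 26 total
df = (k−1, N−k) = (3−1, 26−3) = (2, 23)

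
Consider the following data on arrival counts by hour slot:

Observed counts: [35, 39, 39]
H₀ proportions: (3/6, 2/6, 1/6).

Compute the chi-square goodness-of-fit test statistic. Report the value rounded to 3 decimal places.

test statistic = 29.823

n = 113; E_i = n·p_i = [56.50, 37.67, 18.83]
χ² = (35−56.50)²/56.50 + (39−37.67)²/37.67 + (39−18.83)²/18.83 = 29.8230
df = 2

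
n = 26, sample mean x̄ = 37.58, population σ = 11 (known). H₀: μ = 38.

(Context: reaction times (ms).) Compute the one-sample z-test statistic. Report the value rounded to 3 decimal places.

test statistic = -0.195

SE = σ/√n = 11/√26 = 2.1573
z = (x̄−μ₀)/SE = (37.58−38)/2.1573 = -0.1947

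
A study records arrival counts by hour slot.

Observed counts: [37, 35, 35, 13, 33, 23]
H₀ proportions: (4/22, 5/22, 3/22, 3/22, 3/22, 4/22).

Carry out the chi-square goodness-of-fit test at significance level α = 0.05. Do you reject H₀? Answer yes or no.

reject H₀: yes

n = 176; E_i = n·p_i = [32.00, 40.00, 24.00, 24.00, 24.00, 32.00]
χ² = (37−32.00)²/32.00 + (35−40.00)²/40.00 + (35−24.00)²/24.00 + (13−24.00)²/24.00 + (33−24.00)²/24.00 + (23−32.00)²/32.00 = 17.3958
df = 5
p-value (upper-tail) = 0.00381
At α=0.05: p < α → reject H₀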